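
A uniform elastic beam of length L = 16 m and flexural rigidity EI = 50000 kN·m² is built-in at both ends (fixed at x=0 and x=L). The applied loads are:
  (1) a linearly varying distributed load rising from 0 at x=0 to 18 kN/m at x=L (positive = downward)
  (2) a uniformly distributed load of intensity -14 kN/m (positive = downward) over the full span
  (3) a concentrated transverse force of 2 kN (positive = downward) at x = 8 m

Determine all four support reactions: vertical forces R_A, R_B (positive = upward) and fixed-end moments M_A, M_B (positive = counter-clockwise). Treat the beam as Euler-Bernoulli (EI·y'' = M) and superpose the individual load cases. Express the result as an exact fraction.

Load 1 — triangular load w₀=18 kN/m (0→w₀ over full span):
  R_A = 3w₀L/20 = 3·18·16/20 = 216/5 kN
  M_A = w₀L²/30 = 18·16²/30 = 768/5 kN·m
  R_B = 7w₀L/20 = 7·18·16/20 = 504/5 kN
  M_B = -w₀L²/20 = -18·16²/20 = -1152/5 kN·m
Load 2 — uniform load w=-14 kN/m over full span:
  R_A = wL/2 = (-14)·16/2 = -112 kN
  M_A = wL²/12 = (-14)·16²/12 = -896/3 kN·m
  R_B = wL/2 = (-14)·16/2 = -112 kN
  M_B = -wL²/12 = -(-14)·16²/12 = 896/3 kN·m
Load 3 — point force P=2 kN at a=8 m (b=L-a=8):
  R_A = Pb²(3a+b)/L³ = 2·8²·(3·8+8)/16³ = 1 kN
  M_A = Pab²/L² = 2·8·8²/16² = 4 kN·m
  R_B = Pa²(a+3b)/L³ = 2·8²·(8+3·8)/16³ = 1 kN
  M_B = -Pa²b/L² = -2·8²·8/16² = -4 kN·m
Superposition: R_A = -339/5 kN, M_A = -2116/15 kN·m, R_B = -51/5 kN, M_B = 964/15 kN·m

R_A = -339/5 kN, M_A = -2116/15 kN·m, R_B = -51/5 kN, M_B = 964/15 kN·m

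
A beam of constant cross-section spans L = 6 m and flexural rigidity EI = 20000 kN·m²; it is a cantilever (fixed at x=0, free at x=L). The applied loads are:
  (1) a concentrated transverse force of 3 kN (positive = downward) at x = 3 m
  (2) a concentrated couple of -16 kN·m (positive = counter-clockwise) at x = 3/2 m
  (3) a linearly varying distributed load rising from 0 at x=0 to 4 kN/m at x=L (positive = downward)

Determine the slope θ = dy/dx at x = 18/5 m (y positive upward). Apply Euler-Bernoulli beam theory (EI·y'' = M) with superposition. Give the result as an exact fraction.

Load 1 — point force P=3 kN at a=3 m (b=L-a=3):
  θ_1 = -Pa²/(2EI)  [x>a] = -3·3²/(2·20000) = -27/40000 rad
Load 2 — applied couple M₀=-16 kN·m at a=3/2 m (b=L-a=9/2):
  θ_2 = M₀a/EI  [x>a] = (-16)·(3/2)/20000 = -3/2500 rad
Load 3 — triangular load w₀=4 kN/m (0→w₀ over full span):
  θ_3 = (w₀Lx²/4-w₀L²x/3-w₀x⁴/(24L))/EI = (4·6·(18/5)²/4-4·6²·(18/5)/3-4·(18/5)⁴/(24·6))/20000 = -15579/3125000 rad
Superposition: θ = Σ θ_i = -171507/25000000 rad ≈ -0.006860 rad

θ(18/5) = -171507/25000000 rad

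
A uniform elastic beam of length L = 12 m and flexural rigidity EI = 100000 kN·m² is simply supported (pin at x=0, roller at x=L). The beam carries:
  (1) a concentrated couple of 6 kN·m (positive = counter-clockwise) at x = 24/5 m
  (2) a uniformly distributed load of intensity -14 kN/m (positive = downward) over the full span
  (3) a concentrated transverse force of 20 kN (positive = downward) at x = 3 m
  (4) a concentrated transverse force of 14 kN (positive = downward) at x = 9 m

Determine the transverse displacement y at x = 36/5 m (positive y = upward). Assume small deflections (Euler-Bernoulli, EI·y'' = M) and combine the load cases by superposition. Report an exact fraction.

Load 1 — applied couple M₀=6 kN·m at a=24/5 m (b=L-a=36/5):
  y_1 = (M₀x³/(6L)-M₀(x-a)²/2+C₁x)/EI  [x>a] with C₁=M₀(3b²-L²)/(6L)=24/25 = (6·(36/5)³/(6·12)-6·((36/5)-(24/5))²/2+(24/25)·(36/5))/100000 = 81/390625 m
Load 2 — uniform load w=-14 kN/m over full span:
  y_2 = -wx(L³-2Lx²+x³)/(24EI) = -(-14)·(36/5)·(12³-2·12·(36/5)²+(36/5)³)/(24·100000) = 70308/1953125 m
Load 3 — point force P=20 kN at a=3 m (b=L-a=9):
  y_3 = -Pa(L-x)(2Lx-a²-x²)/(6LEI)  [x>a] = -20·3·(12-(36/5))·(2·12·(36/5)-3²-(36/5)²)/(6·12·100000) = -2799/625000 m
Load 4 — point force P=14 kN at a=9 m (b=L-a=3):
  y_4 = -Pbx(L²-b²-x²)/(6LEI)  [x≤a] = -14·3·(36/5)·(12²-3²-(36/5)²)/(6·12·100000) = -43659/12500000 m
Superposition: y = Σ y_i = 1764621/62500000 m ≈ 0.028234 m

y(36/5) = 1764621/62500000 m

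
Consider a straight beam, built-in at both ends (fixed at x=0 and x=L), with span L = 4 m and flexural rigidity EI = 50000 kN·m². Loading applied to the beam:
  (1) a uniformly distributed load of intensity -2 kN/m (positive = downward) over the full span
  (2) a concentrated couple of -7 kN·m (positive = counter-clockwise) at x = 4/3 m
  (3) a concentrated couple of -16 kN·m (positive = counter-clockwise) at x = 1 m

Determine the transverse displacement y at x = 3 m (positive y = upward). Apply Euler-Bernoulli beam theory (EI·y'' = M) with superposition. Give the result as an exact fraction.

y(3) = -1/28125 m

Load 1 — uniform load w=-2 kN/m over full span:
  y_1 = -wx²(L-x)²/(24EI) = -(-2)·3²·(4-3)²/(24·50000) = 3/200000 m
Load 2 — applied couple M₀=-7 kN·m at a=4/3 m (b=L-a=8/3):
  y_2 = (R_Ax³/6 - M_Ax²/2 - M₀(x-a)²/2)/EI  [x>a] with R_A=-7/3, M_A=0 = ((-7/3)·3³/6 - 0·3²/2 - (-7)·(3-(4/3))²/2)/50000 = -7/450000 m
Load 3 — applied couple M₀=-16 kN·m at a=1 m (b=L-a=3):
  y_3 = (R_Ax³/6 - M_Ax²/2 - M₀(x-a)²/2)/EI  [x>a] with R_A=-9/2, M_A=3 = ((-9/2)·3³/6 - 3·3²/2 - (-16)·(3-1)²/2)/50000 = -7/200000 m
Superposition: y = Σ y_i = -1/28125 m ≈ -0.000036 m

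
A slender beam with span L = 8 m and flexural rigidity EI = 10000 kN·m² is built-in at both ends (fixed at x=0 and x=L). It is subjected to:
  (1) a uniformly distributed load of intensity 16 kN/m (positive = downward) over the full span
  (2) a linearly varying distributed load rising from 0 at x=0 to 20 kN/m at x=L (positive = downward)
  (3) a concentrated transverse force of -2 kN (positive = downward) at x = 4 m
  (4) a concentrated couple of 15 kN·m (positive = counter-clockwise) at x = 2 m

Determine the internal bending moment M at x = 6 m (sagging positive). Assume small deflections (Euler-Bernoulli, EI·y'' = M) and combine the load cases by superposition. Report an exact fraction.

M(6) = 719/32 kN·m

Load 1 — uniform load w=16 kN/m over full span:
  M_1 = wLx/2 - wL²/12 - wx²/2 = 16·8·6/2 - 16·8²/12 - 16·6²/2 = 32/3 kN·m
Load 2 — triangular load w₀=20 kN/m (0→w₀ over full span):
  M_2 = 3w₀Lx/20 - w₀L²/30 - w₀x³/(6L) = 3·20·8·6/20 - 20·8²/30 - 20·6³/(6·8) = 34/3 kN·m
Load 3 — point force P=-2 kN at a=4 m (b=L-a=4):
  M_3 = Pa²(a+3b)(L-x)/L³ - Pa²b/L²  [x>a] = (-2)·4²·(4+3·4)·(8-6)/8³ - (-2)·4²·4/8² = 0 kN·m
Load 4 — applied couple M₀=15 kN·m at a=2 m (b=L-a=6):
  M_4 = R_Ax - M_A - M₀  [x>a] with R_A=135/64, M_A=-45/16 = (135/64)·6 - (-45/16) - 15 = 15/32 kN·m
Superposition: M = Σ M_i = 719/32 kN·m ≈ 22.468750 kN·m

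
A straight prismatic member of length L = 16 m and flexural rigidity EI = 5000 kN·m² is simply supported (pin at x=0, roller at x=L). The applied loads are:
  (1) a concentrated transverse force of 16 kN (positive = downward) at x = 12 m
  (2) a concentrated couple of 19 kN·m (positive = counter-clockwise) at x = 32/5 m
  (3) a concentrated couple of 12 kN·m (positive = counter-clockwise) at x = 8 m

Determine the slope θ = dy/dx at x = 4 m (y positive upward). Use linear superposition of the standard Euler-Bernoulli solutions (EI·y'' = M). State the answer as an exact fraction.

Load 1 — point force P=16 kN at a=12 m (b=L-a=4):
  θ_1 = -Pb(L²-b²-3x²)/(6LEI)  [x≤a] = -16·4·(16²-4²-3·4²)/(6·16·5000) = -16/625 rad
Load 2 — applied couple M₀=19 kN·m at a=32/5 m (b=L-a=48/5):
  θ_2 = (M₀x²/(2L)+C₁)/EI  [x≤a] with C₁=M₀(3b²-L²)/(6L)=304/75 = (19·4²/(2·16)+(304/75))/5000 = 2033/750000 rad
Load 3 — applied couple M₀=12 kN·m at a=8 m (b=L-a=8):
  θ_3 = (M₀x²/(2L)+C₁)/EI  [x≤a] with C₁=M₀(3b²-L²)/(6L)=-8 = (12·4²/(2·16)+(-8))/5000 = -1/2500 rad
Superposition: θ = Σ θ_i = -17467/750000 rad ≈ -0.023289 rad

θ(4) = -17467/750000 rad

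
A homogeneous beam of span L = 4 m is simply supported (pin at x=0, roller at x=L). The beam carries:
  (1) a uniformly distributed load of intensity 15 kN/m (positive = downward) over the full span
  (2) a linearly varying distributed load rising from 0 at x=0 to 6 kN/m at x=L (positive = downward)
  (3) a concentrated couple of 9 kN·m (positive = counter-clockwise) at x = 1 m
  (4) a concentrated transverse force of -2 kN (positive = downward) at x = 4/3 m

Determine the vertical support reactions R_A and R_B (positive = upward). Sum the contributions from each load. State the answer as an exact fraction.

R_A = 419/12 kN, R_B = 421/12 kN

Load 1 — uniform load w=15 kN/m over full span:
  R_A = wL/2 = 15·4/2 = 30 kN
  R_B = wL/2 = 15·4/2 = 30 kN
Load 2 — triangular load w₀=6 kN/m (0→w₀ over full span):
  R_A = w₀L/6 = 6·4/6 = 4 kN
  R_B = w₀L/3 = 6·4/3 = 8 kN
Load 3 — applied couple M₀=9 kN·m at a=1 m (b=L-a=3):
  R_A = M₀/L = 9/4 kN
  R_B = -M₀/L = -9/4 kN
Load 4 — point force P=-2 kN at a=4/3 m (b=L-a=8/3):
  R_A = Pb/L = (-2)·(8/3)/4 = -4/3 kN
  R_B = Pa/L = (-2)·(4/3)/4 = -2/3 kN
Superposition: R_A = 419/12 kN, R_B = 421/12 kN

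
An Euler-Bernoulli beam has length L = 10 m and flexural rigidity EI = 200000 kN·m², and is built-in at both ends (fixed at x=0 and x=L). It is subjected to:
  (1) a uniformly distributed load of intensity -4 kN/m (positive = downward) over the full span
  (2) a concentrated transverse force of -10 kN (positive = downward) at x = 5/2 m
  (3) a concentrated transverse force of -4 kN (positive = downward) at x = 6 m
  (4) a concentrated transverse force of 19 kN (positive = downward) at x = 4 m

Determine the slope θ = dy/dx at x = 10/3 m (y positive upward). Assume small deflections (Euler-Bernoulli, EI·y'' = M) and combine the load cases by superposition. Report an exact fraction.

Load 1 — uniform load w=-4 kN/m over full span:
  θ_1 = -wx(L-x)(L-2x)/(12EI) = -(-4)·(10/3)·(10-(10/3))·(10-2·(10/3))/(12·200000) = 1/8100 rad
Load 2 — point force P=-10 kN at a=5/2 m (b=L-a=15/2):
  θ_2 = Pa²(L-x)(2bL-(3b+a)(L-x))/(2L³EI)  [x>a] = (-10)·(5/2)²·(10-(10/3))·(2·(15/2)·10-(3·(15/2)+(5/2))·(10-(10/3)))/(2·10³·200000) = 1/57600 rad
Load 3 — point force P=-4 kN at a=6 m (b=L-a=4):
  θ_3 = -Pb²x(2aL-(3a+b)x)/(2L³EI)  [x≤a] = -(-4)·4²·(10/3)·(2·6·10-(3·6+4)·(10/3))/(2·10³·200000) = 7/281250 rad
Load 4 — point force P=19 kN at a=4 m (b=L-a=6):
  θ_4 = -Pb²x(2aL-(3a+b)x)/(2L³EI)  [x≤a] = -19·6²·(10/3)·(2·4·10-(3·4+6)·(10/3))/(2·10³·200000) = -57/500000 rad
Superposition: θ = Σ θ_i = 16753/324000000 rad ≈ 0.000052 rad

θ(10/3) = 16753/324000000 rad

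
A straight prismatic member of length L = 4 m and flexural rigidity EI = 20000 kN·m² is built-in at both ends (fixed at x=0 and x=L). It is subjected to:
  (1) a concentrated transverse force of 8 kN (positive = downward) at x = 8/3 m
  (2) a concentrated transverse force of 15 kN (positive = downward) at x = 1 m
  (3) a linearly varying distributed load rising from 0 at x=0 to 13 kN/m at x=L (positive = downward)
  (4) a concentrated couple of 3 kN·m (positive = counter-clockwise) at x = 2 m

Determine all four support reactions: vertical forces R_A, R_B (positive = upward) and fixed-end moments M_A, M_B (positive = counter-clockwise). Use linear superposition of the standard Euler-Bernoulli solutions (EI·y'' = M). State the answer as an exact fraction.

Load 1 — point force P=8 kN at a=8/3 m (b=L-a=4/3):
  R_A = Pb²(3a+b)/L³ = 8·(4/3)²·(3·(8/3)+(4/3))/4³ = 56/27 kN
  M_A = Pab²/L² = 8·(8/3)·(4/3)²/4² = 64/27 kN·m
  R_B = Pa²(a+3b)/L³ = 8·(8/3)²·((8/3)+3·(4/3))/4³ = 160/27 kN
  M_B = -Pa²b/L² = -8·(8/3)²·(4/3)/4² = -128/27 kN·m
Load 2 — point force P=15 kN at a=1 m (b=L-a=3):
  R_A = Pb²(3a+b)/L³ = 15·3²·(3·1+3)/4³ = 405/32 kN
  M_A = Pab²/L² = 15·1·3²/4² = 135/16 kN·m
  R_B = Pa²(a+3b)/L³ = 15·1²·(1+3·3)/4³ = 75/32 kN
  M_B = -Pa²b/L² = -15·1²·3/4² = -45/16 kN·m
Load 3 — triangular load w₀=13 kN/m (0→w₀ over full span):
  R_A = 3w₀L/20 = 3·13·4/20 = 39/5 kN
  M_A = w₀L²/30 = 13·4²/30 = 104/15 kN·m
  R_B = 7w₀L/20 = 7·13·4/20 = 91/5 kN
  M_B = -w₀L²/20 = -13·4²/20 = -52/5 kN·m
Load 4 — applied couple M₀=3 kN·m at a=2 m (b=L-a=2):
  R_A = 6M₀ab/L³ = 6·3·2·2/4³ = 9/8 kN
  M_A = M₀b(2a-b)/L² = 3·2·(2·2-2)/4² = 3/4 kN·m
  R_B = -6M₀ab/L³ = -6·3·2·2/4³ = -9/8 kN
  M_B = M₀a(2b-a)/L² = 3·2·(2·2-2)/4² = 3/4 kN·m
Superposition: R_A = 102191/4320 kN, M_A = 39941/2160 kN·m, R_B = 109489/4320 kN, M_B = -37159/2160 kN·m

R_A = 102191/4320 kN, M_A = 39941/2160 kN·m, R_B = 109489/4320 kN, M_B = -37159/2160 kN·m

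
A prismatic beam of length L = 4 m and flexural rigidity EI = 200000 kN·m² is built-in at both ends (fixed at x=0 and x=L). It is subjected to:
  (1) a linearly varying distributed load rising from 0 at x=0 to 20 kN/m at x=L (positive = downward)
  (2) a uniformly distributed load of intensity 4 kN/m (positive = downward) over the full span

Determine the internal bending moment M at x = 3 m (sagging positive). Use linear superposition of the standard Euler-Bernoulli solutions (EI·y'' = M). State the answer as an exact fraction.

Load 1 — triangular load w₀=20 kN/m (0→w₀ over full span):
  M_1 = 3w₀Lx/20 - w₀L²/30 - w₀x³/(6L) = 3·20·4·3/20 - 20·4²/30 - 20·3³/(6·4) = 17/6 kN·m
Load 2 — uniform load w=4 kN/m over full span:
  M_2 = wLx/2 - wL²/12 - wx²/2 = 4·4·3/2 - 4·4²/12 - 4·3²/2 = 2/3 kN·m
Superposition: M = Σ M_i = 7/2 kN·m ≈ 3.500000 kN·m

M(3) = 7/2 kN·m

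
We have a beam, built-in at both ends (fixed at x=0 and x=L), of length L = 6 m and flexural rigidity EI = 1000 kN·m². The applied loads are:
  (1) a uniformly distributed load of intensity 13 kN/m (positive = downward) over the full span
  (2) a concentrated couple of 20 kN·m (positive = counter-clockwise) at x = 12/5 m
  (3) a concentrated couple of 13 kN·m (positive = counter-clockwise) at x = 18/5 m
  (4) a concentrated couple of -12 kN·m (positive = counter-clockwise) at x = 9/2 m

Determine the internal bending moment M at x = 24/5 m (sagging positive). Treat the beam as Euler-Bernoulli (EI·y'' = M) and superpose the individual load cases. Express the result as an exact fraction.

Load 1 — uniform load w=13 kN/m over full span:
  M_1 = wLx/2 - wL²/12 - wx²/2 = 13·6·(24/5)/2 - 13·6²/12 - 13·(24/5)²/2 = -39/25 kN·m
Load 2 — applied couple M₀=20 kN·m at a=12/5 m (b=L-a=18/5):
  M_2 = R_Ax - M_A - M₀  [x>a] with R_A=24/5, M_A=12/5 = (24/5)·(24/5) - (12/5) - 20 = 16/25 kN·m
Load 3 — applied couple M₀=13 kN·m at a=18/5 m (b=L-a=12/5):
  M_3 = R_Ax - M_A - M₀  [x>a] with R_A=78/25, M_A=104/25 = (78/25)·(24/5) - (104/25) - 13 = -273/125 kN·m
Load 4 — applied couple M₀=-12 kN·m at a=9/2 m (b=L-a=3/2):
  M_4 = R_Ax - M_A - M₀  [x>a] with R_A=-9/4, M_A=-15/4 = (-9/4)·(24/5) - (-15/4) - (-12) = 99/20 kN·m
Superposition: M = Σ M_i = 923/500 kN·m ≈ 1.846000 kN·m

M(24/5) = 923/500 kN·m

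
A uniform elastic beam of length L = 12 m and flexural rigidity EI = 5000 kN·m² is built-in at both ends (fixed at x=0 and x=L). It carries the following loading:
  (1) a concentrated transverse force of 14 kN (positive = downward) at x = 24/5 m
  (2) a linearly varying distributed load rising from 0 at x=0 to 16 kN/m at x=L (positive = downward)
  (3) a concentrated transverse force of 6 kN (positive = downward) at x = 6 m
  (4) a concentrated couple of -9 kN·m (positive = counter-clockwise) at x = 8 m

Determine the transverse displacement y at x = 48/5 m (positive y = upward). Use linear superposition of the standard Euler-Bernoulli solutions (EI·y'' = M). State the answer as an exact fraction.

Load 1 — point force P=14 kN at a=24/5 m (b=L-a=36/5):
  y_1 = -Pa²(L-x)²(3bL-(3b+a)(L-x))/(6L³EI)  [x>a] = -14·(24/5)²·(12-(48/5))²·(3·(36/5)·12-(3·(36/5)+(24/5))·(12-(48/5)))/(6·12³·5000) = -68544/9765625 m
Load 2 — triangular load w₀=16 kN/m (0→w₀ over full span):
  y_2 = -w₀x²(L-x)²(x+2L)/(120LEI) = -16·(48/5)²·(12-(48/5))²·((48/5)+2·12)/(120·12·5000) = -387072/9765625 m
Load 3 — point force P=6 kN at a=6 m (b=L-a=6):
  y_3 = -Pa²(L-x)²(3bL-(3b+a)(L-x))/(6L³EI)  [x>a] = -6·6²·(12-(48/5))²·(3·6·12-(3·6+6)·(12-(48/5)))/(6·12³·5000) = -297/78125 m
Load 4 — applied couple M₀=-9 kN·m at a=8 m (b=L-a=4):
  y_4 = (R_Ax³/6 - M_Ax²/2 - M₀(x-a)²/2)/EI  [x>a] with R_A=-1, M_A=-3 = ((-1)·(48/5)³/6 - (-3)·(48/5)²/2 - (-9)·((48/5)-8)²/2)/5000 = 36/78125 m
Superposition: y = Σ y_i = -488241/9765625 m ≈ -0.049996 m

y(48/5) = -488241/9765625 m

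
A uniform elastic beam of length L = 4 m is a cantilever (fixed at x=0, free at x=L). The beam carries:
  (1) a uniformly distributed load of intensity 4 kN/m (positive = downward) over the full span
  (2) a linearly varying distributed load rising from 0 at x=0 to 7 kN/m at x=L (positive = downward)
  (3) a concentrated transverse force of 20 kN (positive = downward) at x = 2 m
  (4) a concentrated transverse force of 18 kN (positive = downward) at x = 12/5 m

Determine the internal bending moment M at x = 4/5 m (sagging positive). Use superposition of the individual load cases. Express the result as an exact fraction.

M(4/5) = -37336/375 kN·m

Load 1 — uniform load w=4 kN/m over full span:
  M_1 = -w(L-x)²/2 = -4·(4-(4/5))²/2 = -512/25 kN·m
Load 2 — triangular load w₀=7 kN/m (0→w₀ over full span):
  M_2 = w₀Lx/2 - w₀L²/3 - w₀x³/(6L) = 7·4·(4/5)/2 - 7·4²/3 - 7·(4/5)³/(6·4) = -9856/375 kN·m
Load 3 — point force P=20 kN at a=2 m (b=L-a=2):
  M_3 = -P(a-x)  [x≤a] = -20·(2-(4/5)) = -24 kN·m
Load 4 — point force P=18 kN at a=12/5 m (b=L-a=8/5):
  M_4 = -P(a-x)  [x≤a] = -18·((12/5)-(4/5)) = -144/5 kN·m
Superposition: M = Σ M_i = -37336/375 kN·m ≈ -99.562667 kN·m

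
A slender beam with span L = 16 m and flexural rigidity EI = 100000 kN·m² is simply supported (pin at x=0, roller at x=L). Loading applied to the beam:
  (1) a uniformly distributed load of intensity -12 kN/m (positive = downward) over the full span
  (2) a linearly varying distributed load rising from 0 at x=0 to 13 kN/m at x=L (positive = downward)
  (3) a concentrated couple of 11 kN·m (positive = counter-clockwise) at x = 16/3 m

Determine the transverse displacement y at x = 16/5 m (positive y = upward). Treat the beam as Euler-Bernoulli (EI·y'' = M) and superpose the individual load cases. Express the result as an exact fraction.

Load 1 — uniform load w=-12 kN/m over full span:
  y_1 = -wx(L³-2Lx²+x³)/(24EI) = -(-12)·(16/5)·(16³-2·16·(16/5)²+(16/5)³)/(24·100000) = 118784/1953125 m
Load 2 — triangular load w₀=13 kN/m (0→w₀ over full span):
  y_2 = -w₀x(7L⁴-10L²x²+3x⁴)/(360LEI) = -13·(16/5)·(7·16⁴-10·16²·(16/5)²+3·(16/5)⁴)/(360·16·100000) = -4579328/146484375 m
Load 3 — applied couple M₀=11 kN·m at a=16/3 m (b=L-a=32/3):
  y_3 = (M₀x³/(6L)+C₁x)/EI  [x≤a] with C₁=M₀(3b²-L²)/(6L)=88/9 = (11·(16/5)³/(6·16)+(88/9)·(16/5))/100000 = 1232/3515625 m
Superposition: y = Σ y_i = 13142416/439453125 m ≈ 0.029906 m

y(16/5) = 13142416/439453125 m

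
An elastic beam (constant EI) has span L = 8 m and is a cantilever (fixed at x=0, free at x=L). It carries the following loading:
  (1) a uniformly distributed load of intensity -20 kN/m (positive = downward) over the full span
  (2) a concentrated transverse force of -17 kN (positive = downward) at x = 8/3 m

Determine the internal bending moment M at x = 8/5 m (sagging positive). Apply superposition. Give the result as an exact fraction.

Load 1 — uniform load w=-20 kN/m over full span:
  M_1 = -w(L-x)²/2 = -(-20)·(8-(8/5))²/2 = 2048/5 kN·m
Load 2 — point force P=-17 kN at a=8/3 m (b=L-a=16/3):
  M_2 = -P(a-x)  [x≤a] = -(-17)·((8/3)-(8/5)) = 272/15 kN·m
Superposition: M = Σ M_i = 6416/15 kN·m ≈ 427.733333 kN·m

M(8/5) = 6416/15 kN·m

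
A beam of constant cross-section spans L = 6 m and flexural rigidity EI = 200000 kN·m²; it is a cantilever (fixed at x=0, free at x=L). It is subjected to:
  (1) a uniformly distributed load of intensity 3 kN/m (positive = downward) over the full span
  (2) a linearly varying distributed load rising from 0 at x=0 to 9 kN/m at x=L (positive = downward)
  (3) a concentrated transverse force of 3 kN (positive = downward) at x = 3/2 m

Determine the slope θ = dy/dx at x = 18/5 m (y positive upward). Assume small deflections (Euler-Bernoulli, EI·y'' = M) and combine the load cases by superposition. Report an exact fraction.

Load 1 — uniform load w=3 kN/m over full span:
  θ_1 = -wx(x²-3Lx+3L²)/(6EI) = -3·(18/5)·((18/5)²-3·6·(18/5)+3·6²)/(6·200000) = -3159/6250000 rad
Load 2 — triangular load w₀=9 kN/m (0→w₀ over full span):
  θ_2 = (w₀Lx²/4-w₀L²x/3-w₀x⁴/(24L))/EI = (9·6·(18/5)²/4-9·6²·(18/5)/3-9·(18/5)⁴/(24·6))/200000 = -140211/125000000 rad
Load 3 — point force P=3 kN at a=3/2 m (b=L-a=9/2):
  θ_3 = -Pa²/(2EI)  [x>a] = -3·(3/2)²/(2·200000) = -27/1600000 rad
Superposition: θ = Σ θ_i = -1644003/1000000000 rad ≈ -0.001644 rad

θ(18/5) = -1644003/1000000000 rad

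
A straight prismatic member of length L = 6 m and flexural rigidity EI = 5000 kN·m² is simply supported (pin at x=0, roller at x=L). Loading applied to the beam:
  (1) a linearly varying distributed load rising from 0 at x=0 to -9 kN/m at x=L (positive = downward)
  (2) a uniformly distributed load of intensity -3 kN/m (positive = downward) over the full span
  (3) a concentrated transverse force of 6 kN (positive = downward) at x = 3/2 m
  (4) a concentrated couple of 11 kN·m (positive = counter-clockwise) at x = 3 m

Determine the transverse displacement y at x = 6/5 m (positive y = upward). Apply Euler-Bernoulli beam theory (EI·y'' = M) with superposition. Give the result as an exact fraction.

Load 1 — triangular load w₀=-9 kN/m (0→w₀ over full span):
  y_1 = -w₀x(7L⁴-10L²x²+3x⁴)/(360LEI) = -(-9)·(6/5)·(7·6⁴-10·6²·(6/5)²+3·(6/5)⁴)/(360·6·5000) = 83592/9765625 m
Load 2 — uniform load w=-3 kN/m over full span:
  y_2 = -wx(L³-2Lx²+x³)/(24EI) = -(-3)·(6/5)·(6³-2·6·(6/5)²+(6/5)³)/(24·5000) = 2349/390625 m
Load 3 — point force P=6 kN at a=3/2 m (b=L-a=9/2):
  y_3 = -Pbx(L²-b²-x²)/(6LEI)  [x≤a] = -6·(9/2)·(6/5)·(6²-(9/2)²-(6/5)²)/(6·6·5000) = -12879/5000000 m
Load 4 — applied couple M₀=11 kN·m at a=3 m (b=L-a=3):
  y_4 = (M₀x³/(6L)+C₁x)/EI  [x≤a] with C₁=M₀(3b²-L²)/(6L)=-11/4 = (11·(6/5)³/(6·6)+(-11/4)·(6/5))/5000 = -693/1250000 m
Superposition: y = Σ y_i = 7151913/625000000 m ≈ 0.011443 m

y(6/5) = 7151913/625000000 m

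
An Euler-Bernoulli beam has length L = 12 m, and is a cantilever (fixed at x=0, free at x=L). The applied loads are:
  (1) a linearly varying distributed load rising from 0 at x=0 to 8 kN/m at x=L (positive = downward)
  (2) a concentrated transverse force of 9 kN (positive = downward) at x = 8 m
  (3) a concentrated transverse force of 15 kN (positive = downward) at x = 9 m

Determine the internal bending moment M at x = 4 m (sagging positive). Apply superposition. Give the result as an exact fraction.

Load 1 — triangular load w₀=8 kN/m (0→w₀ over full span):
  M_1 = w₀Lx/2 - w₀L²/3 - w₀x³/(6L) = 8·12·4/2 - 8·12²/3 - 8·4³/(6·12) = -1792/9 kN·m
Load 2 — point force P=9 kN at a=8 m (b=L-a=4):
  M_2 = -P(a-x)  [x≤a] = -9·(8-4) = -36 kN·m
Load 3 — point force P=15 kN at a=9 m (b=L-a=3):
  M_3 = -P(a-x)  [x≤a] = -15·(9-4) = -75 kN·m
Superposition: M = Σ M_i = -2791/9 kN·m ≈ -310.111111 kN·m

M(4) = -2791/9 kN·m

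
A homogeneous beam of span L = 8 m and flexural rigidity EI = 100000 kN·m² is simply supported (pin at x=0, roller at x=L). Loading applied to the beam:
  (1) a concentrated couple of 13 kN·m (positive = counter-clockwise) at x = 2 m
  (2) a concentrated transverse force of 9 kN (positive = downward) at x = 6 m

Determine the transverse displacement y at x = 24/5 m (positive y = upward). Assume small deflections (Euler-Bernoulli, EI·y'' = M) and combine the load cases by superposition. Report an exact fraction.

Load 1 — applied couple M₀=13 kN·m at a=2 m (b=L-a=6):
  y_1 = (M₀x³/(6L)-M₀(x-a)²/2+C₁x)/EI  [x>a] with C₁=M₀(3b²-L²)/(6L)=143/12 = (13·(24/5)³/(6·8)-13·((24/5)-2)²/2+(143/12)·(24/5))/100000 = 1131/3125000 m
Load 2 — point force P=9 kN at a=6 m (b=L-a=2):
  y_2 = -Pbx(L²-b²-x²)/(6LEI)  [x≤a] = -9·2·(24/5)·(8²-2²-(24/5)²)/(6·8·100000) = -2079/3125000 m
Superposition: y = Σ y_i = -237/781250 m ≈ -0.000303 m

y(24/5) = -237/781250 m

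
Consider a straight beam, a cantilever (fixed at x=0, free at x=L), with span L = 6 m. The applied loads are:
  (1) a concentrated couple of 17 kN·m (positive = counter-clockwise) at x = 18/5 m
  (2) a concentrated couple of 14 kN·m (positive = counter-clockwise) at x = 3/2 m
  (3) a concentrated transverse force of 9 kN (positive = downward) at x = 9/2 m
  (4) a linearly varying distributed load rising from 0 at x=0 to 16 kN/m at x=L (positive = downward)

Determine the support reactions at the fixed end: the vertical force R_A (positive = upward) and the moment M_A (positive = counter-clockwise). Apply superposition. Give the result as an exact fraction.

R_A = 57 kN, M_A = 403/2 kN·m

Load 1 — applied couple M₀=17 kN·m at a=18/5 m (b=L-a=12/5):
  R_A = 0 kN
  M_A = -M₀ = -17 kN·m
Load 2 — applied couple M₀=14 kN·m at a=3/2 m (b=L-a=9/2):
  R_A = 0 kN
  M_A = -M₀ = -14 kN·m
Load 3 — point force P=9 kN at a=9/2 m (b=L-a=3/2):
  R_A = P = 9 kN
  M_A = Pa = 9·(9/2) = 81/2 kN·m
Load 4 — triangular load w₀=16 kN/m (0→w₀ over full span):
  R_A = w₀L/2 = 16·6/2 = 48 kN
  M_A = w₀L²/3 = 16·6²/3 = 192 kN·m
Superposition: R_A = 57 kN, M_A = 403/2 kN·m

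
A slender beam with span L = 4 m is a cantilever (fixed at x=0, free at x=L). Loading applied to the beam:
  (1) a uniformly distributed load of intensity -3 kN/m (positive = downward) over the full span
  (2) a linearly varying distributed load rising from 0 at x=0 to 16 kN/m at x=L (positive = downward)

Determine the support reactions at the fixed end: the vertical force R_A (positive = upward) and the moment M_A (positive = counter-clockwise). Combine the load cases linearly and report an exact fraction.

R_A = 20 kN, M_A = 184/3 kN·m

Load 1 — uniform load w=-3 kN/m over full span:
  R_A = wL = (-3)·4 = -12 kN
  M_A = wL²/2 = (-3)·4²/2 = -24 kN·m
Load 2 — triangular load w₀=16 kN/m (0→w₀ over full span):
  R_A = w₀L/2 = 16·4/2 = 32 kN
  M_A = w₀L²/3 = 16·4²/3 = 256/3 kN·m
Superposition: R_A = 20 kN, M_A = 184/3 kN·m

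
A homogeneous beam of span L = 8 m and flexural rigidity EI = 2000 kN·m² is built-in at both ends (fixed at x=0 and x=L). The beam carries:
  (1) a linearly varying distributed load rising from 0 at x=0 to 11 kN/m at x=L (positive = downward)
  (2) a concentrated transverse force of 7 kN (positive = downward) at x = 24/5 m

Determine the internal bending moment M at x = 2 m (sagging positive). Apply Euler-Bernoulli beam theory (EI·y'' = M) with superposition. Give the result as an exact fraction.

Load 1 — triangular load w₀=11 kN/m (0→w₀ over full span):
  M_1 = 3w₀Lx/20 - w₀L²/30 - w₀x³/(6L) = 3·11·8·2/20 - 11·8²/30 - 11·2³/(6·8) = 11/10 kN·m
Load 2 — point force P=7 kN at a=24/5 m (b=L-a=16/5):
  M_2 = Pb²(3a+b)x/L³ - Pab²/L²  [x≤a] = 7·(16/5)²·(3·(24/5)+(16/5))·2/8³ - 7·(24/5)·(16/5)²/8² = -56/125 kN·m
Superposition: M = Σ M_i = 163/250 kN·m ≈ 0.652000 kN·m

M(2) = 163/250 kN·m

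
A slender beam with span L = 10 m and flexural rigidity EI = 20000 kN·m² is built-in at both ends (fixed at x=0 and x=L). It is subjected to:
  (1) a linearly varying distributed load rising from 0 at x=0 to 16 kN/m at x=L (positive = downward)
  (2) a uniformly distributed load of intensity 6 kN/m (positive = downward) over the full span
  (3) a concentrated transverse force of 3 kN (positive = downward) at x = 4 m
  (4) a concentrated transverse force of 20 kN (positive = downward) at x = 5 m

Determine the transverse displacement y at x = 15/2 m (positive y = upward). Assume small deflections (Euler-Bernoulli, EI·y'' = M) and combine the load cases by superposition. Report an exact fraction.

Load 1 — triangular load w₀=16 kN/m (0→w₀ over full span):
  y_1 = -w₀x²(L-x)²(x+2L)/(120LEI) = -16·(15/2)²·(10-(15/2))²·((15/2)+2·10)/(120·10·20000) = -33/5120 m
Load 2 — uniform load w=6 kN/m over full span:
  y_2 = -wx²(L-x)²/(24EI) = -6·(15/2)²·(10-(15/2))²/(24·20000) = -9/2048 m
Load 3 — point force P=3 kN at a=4 m (b=L-a=6):
  y_3 = -Pa²(L-x)²(3bL-(3b+a)(L-x))/(6L³EI)  [x>a] = -3·4²·(10-(15/2))²·(3·6·10-(3·6+4)·(10-(15/2)))/(6·10³·20000) = -1/3200 m
Load 4 — point force P=20 kN at a=5 m (b=L-a=5):
  y_4 = -Pa²(L-x)²(3bL-(3b+a)(L-x))/(6L³EI)  [x>a] = -20·5²·(10-(15/2))²·(3·5·10-(3·5+5)·(10-(15/2)))/(6·10³·20000) = -1/384 m
Superposition: y = Σ y_i = -2113/153600 m ≈ -0.013757 m

y(15/2) = -2113/153600 m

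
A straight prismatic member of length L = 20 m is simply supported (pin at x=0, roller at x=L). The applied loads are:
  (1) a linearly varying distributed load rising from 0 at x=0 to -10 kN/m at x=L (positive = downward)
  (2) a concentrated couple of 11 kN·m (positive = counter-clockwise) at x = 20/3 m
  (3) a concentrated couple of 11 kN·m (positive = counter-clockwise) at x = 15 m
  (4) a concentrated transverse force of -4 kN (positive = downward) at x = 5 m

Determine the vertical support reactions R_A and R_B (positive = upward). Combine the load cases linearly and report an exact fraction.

R_A = -1057/30 kN, R_B = -2063/30 kN

Load 1 — triangular load w₀=-10 kN/m (0→w₀ over full span):
  R_A = w₀L/6 = (-10)·20/6 = -100/3 kN
  R_B = w₀L/3 = (-10)·20/3 = -200/3 kN
Load 2 — applied couple M₀=11 kN·m at a=20/3 m (b=L-a=40/3):
  R_A = M₀/L = 11/20 kN
  R_B = -M₀/L = -11/20 kN
Load 3 — applied couple M₀=11 kN·m at a=15 m (b=L-a=5):
  R_A = M₀/L = 11/20 kN
  R_B = -M₀/L = -11/20 kN
Load 4 — point force P=-4 kN at a=5 m (b=L-a=15):
  R_A = Pb/L = (-4)·15/20 = -3 kN
  R_B = Pa/L = (-4)·5/20 = -1 kN
Superposition: R_A = -1057/30 kN, R_B = -2063/30 kN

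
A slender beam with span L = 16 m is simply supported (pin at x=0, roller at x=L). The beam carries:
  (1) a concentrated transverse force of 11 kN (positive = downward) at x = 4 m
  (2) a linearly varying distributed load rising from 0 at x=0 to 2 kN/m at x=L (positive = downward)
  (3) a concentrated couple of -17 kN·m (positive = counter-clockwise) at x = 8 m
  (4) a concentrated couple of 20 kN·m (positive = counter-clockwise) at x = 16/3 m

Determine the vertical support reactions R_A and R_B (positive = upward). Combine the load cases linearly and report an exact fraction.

R_A = 661/48 kN, R_B = 635/48 kN

Load 1 — point force P=11 kN at a=4 m (b=L-a=12):
  R_A = Pb/L = 11·12/16 = 33/4 kN
  R_B = Pa/L = 11·4/16 = 11/4 kN
Load 2 — triangular load w₀=2 kN/m (0→w₀ over full span):
  R_A = w₀L/6 = 2·16/6 = 16/3 kN
  R_B = w₀L/3 = 2·16/3 = 32/3 kN
Load 3 — applied couple M₀=-17 kN·m at a=8 m (b=L-a=8):
  R_A = M₀/L = (-17)/16 = -17/16 kN
  R_B = -M₀/L = -(-17)/16 = 17/16 kN
Load 4 — applied couple M₀=20 kN·m at a=16/3 m (b=L-a=32/3):
  R_A = M₀/L = 20/16 = 5/4 kN
  R_B = -M₀/L = -20/16 = -5/4 kN
Superposition: R_A = 661/48 kN, R_B = 635/48 kN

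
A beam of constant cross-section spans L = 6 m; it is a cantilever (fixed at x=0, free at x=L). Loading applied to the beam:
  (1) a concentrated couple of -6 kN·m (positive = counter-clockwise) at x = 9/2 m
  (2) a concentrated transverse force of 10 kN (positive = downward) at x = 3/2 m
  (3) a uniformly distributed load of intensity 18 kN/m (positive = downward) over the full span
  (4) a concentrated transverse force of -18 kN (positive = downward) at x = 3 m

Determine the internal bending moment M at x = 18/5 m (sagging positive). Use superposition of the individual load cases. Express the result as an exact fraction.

M(18/5) = -1446/25 kN·m

Load 1 — applied couple M₀=-6 kN·m at a=9/2 m (b=L-a=3/2):
  M_1 = M₀  [x≤a] = (-6) = -6 kN·m
Load 2 — point force P=10 kN at a=3/2 m (b=L-a=9/2):
  M_2 = 0  [x>a] = 0 kN·m
Load 3 — uniform load w=18 kN/m over full span:
  M_3 = -w(L-x)²/2 = -18·(6-(18/5))²/2 = -1296/25 kN·m
Load 4 — point force P=-18 kN at a=3 m (b=L-a=3):
  M_4 = 0  [x>a] = 0 kN·m
Superposition: M = Σ M_i = -1446/25 kN·m ≈ -57.840000 kN·m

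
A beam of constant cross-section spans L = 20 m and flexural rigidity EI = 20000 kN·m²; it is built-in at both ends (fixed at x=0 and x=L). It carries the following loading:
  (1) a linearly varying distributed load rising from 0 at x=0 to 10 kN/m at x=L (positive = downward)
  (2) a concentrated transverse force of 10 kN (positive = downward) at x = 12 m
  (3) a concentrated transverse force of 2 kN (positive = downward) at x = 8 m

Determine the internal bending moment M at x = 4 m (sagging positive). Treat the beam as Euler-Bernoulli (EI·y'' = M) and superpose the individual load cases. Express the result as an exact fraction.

Load 1 — triangular load w₀=10 kN/m (0→w₀ over full span):
  M_1 = 3w₀Lx/20 - w₀L²/30 - w₀x³/(6L) = 3·10·20·4/20 - 10·20²/30 - 10·4³/(6·20) = -56/3 kN·m
Load 2 — point force P=10 kN at a=12 m (b=L-a=8):
  M_2 = Pb²(3a+b)x/L³ - Pab²/L²  [x≤a] = 10·8²·(3·12+8)·4/20³ - 10·12·8²/20² = -128/25 kN·m
Load 3 — point force P=2 kN at a=8 m (b=L-a=12):
  M_3 = Pb²(3a+b)x/L³ - Pab²/L²  [x≤a] = 2·12²·(3·8+12)·4/20³ - 2·8·12²/20² = -72/125 kN·m
Superposition: M = Σ M_i = -9136/375 kN·m ≈ -24.362667 kN·m

M(4) = -9136/375 kN·m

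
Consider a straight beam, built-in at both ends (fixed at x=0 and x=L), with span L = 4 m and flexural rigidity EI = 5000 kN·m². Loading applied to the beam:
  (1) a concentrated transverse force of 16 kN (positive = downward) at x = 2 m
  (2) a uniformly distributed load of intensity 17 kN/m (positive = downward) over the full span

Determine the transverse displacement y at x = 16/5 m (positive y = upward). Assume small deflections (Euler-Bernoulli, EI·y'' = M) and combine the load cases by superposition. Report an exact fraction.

Load 1 — point force P=16 kN at a=2 m (b=L-a=2):
  y_1 = -Pa²(L-x)²(3bL-(3b+a)(L-x))/(6L³EI)  [x>a] = -16·2²·(4-(16/5))²·(3·2·4-(3·2+2)·(4-(16/5)))/(6·4³·5000) = -88/234375 m
Load 2 — uniform load w=17 kN/m over full span:
  y_2 = -wx²(L-x)²/(24EI) = -17·(16/5)²·(4-(16/5))²/(24·5000) = -1088/1171875 m
Superposition: y = Σ y_i = -1528/1171875 m ≈ -0.001304 m

y(16/5) = -1528/1171875 m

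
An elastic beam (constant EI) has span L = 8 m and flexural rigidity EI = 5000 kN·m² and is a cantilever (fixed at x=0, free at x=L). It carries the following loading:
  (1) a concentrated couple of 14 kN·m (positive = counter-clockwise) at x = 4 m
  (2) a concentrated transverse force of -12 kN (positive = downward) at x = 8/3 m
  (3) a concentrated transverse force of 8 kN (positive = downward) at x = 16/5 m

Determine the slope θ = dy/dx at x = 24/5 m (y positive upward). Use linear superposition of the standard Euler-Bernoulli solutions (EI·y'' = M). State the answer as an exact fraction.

Load 1 — applied couple M₀=14 kN·m at a=4 m (b=L-a=4):
  θ_1 = M₀a/EI  [x>a] = 14·4/5000 = 7/625 rad
Load 2 — point force P=-12 kN at a=8/3 m (b=L-a=16/3):
  θ_2 = -Pa²/(2EI)  [x>a] = -(-12)·(8/3)²/(2·5000) = 16/1875 rad
Load 3 — point force P=8 kN at a=16/5 m (b=L-a=24/5):
  θ_3 = -Pa²/(2EI)  [x>a] = -8·(16/5)²/(2·5000) = -128/15625 rad
Superposition: θ = Σ θ_i = 541/46875 rad ≈ 0.011541 rad

θ(24/5) = 541/46875 rad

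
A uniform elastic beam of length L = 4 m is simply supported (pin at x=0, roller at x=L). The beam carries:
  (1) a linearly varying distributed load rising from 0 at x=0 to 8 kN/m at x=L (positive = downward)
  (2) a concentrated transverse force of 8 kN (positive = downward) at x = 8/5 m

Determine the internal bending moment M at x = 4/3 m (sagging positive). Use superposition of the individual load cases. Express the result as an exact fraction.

M(4/3) = 5152/405 kN·m

Load 1 — triangular load w₀=8 kN/m (0→w₀ over full span):
  M_1 = w₀Lx/6 - w₀x³/(6L) = 8·4·(4/3)/6 - 8·(4/3)³/(6·4) = 512/81 kN·m
Load 2 — point force P=8 kN at a=8/5 m (b=L-a=12/5):
  M_2 = Pbx/L  [x≤a] = 8·(12/5)·(4/3)/4 = 32/5 kN·m
Superposition: M = Σ M_i = 5152/405 kN·m ≈ 12.720988 kN·m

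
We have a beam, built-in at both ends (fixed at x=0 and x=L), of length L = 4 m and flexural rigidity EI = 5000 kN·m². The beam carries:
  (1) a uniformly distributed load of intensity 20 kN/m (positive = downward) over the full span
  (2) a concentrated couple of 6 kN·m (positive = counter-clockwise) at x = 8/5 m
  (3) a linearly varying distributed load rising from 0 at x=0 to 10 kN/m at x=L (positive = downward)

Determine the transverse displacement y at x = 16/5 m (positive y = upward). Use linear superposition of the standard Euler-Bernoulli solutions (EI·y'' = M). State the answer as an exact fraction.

y(16/5) = -7688/5859375 m

Load 1 — uniform load w=20 kN/m over full span:
  y_1 = -wx²(L-x)²/(24EI) = -20·(16/5)²·(4-(16/5))²/(24·5000) = -256/234375 m
Load 2 — applied couple M₀=6 kN·m at a=8/5 m (b=L-a=12/5):
  y_2 = (R_Ax³/6 - M_Ax²/2 - M₀(x-a)²/2)/EI  [x>a] with R_A=54/25, M_A=18/25 = ((54/25)·(16/5)³/6 - (18/25)·(16/5)²/2 - 6·((16/5)-(8/5))²/2)/5000 = 168/1953125 m
Load 3 — triangular load w₀=10 kN/m (0→w₀ over full span):
  y_3 = -w₀x²(L-x)²(x+2L)/(120LEI) = -10·(16/5)²·(4-(16/5))²·((16/5)+2·4)/(120·4·5000) = -1792/5859375 m
Superposition: y = Σ y_i = -7688/5859375 m ≈ -0.001312 m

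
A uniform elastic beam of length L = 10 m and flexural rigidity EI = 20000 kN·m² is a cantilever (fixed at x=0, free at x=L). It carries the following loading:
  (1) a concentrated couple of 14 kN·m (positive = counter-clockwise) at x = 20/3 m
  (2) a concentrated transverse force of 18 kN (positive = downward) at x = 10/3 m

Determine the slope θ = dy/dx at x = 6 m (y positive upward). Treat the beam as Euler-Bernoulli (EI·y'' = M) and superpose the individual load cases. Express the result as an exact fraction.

θ(6) = -1/1250 rad

Load 1 — applied couple M₀=14 kN·m at a=20/3 m (b=L-a=10/3):
  θ_1 = M₀x/EI  [x≤a] = 14·6/20000 = 21/5000 rad
Load 2 — point force P=18 kN at a=10/3 m (b=L-a=20/3):
  θ_2 = -Pa²/(2EI)  [x>a] = -18·(10/3)²/(2·20000) = -1/200 rad
Superposition: θ = Σ θ_i = -1/1250 rad ≈ -0.000800 rad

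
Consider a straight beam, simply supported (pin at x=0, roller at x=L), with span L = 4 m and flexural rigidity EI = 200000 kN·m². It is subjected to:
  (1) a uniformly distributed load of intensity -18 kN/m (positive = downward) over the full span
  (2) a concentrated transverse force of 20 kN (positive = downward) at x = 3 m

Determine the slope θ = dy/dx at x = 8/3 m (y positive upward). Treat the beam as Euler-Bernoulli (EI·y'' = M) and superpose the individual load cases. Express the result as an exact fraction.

Load 1 — uniform load w=-18 kN/m over full span:
  θ_1 = -w(L³-6Lx²+4x³)/(24EI) = -(-18)·(4³-6·4·(8/3)²+4·(8/3)³)/(24·200000) = -13/112500 rad
Load 2 — point force P=20 kN at a=3 m (b=L-a=1):
  θ_2 = -Pb(L²-b²-3x²)/(6LEI)  [x≤a] = -20·1·(4²-1²-3·(8/3)²)/(6·4·200000) = 19/720000 rad
Superposition: θ = Σ θ_i = -107/1200000 rad ≈ -0.000089 rad

θ(8/3) = -107/1200000 rad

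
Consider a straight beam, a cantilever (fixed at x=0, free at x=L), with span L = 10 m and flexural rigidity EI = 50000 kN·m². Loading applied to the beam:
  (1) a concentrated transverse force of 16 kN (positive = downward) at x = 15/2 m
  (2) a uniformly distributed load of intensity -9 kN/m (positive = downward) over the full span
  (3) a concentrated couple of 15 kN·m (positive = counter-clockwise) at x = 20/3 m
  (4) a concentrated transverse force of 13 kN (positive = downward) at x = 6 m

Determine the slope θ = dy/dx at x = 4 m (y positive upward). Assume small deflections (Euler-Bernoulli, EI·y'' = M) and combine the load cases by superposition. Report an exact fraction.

θ(4) = 169/12500 rad

Load 1 — point force P=16 kN at a=15/2 m (b=L-a=5/2):
  θ_1 = -Px(2a-x)/(2EI)  [x≤a] = -16·4·(2·(15/2)-4)/(2·50000) = -22/3125 rad
Load 2 — uniform load w=-9 kN/m over full span:
  θ_2 = -wx(x²-3Lx+3L²)/(6EI) = -(-9)·4·(4²-3·10·4+3·10²)/(6·50000) = 147/6250 rad
Load 3 — applied couple M₀=15 kN·m at a=20/3 m (b=L-a=10/3):
  θ_3 = M₀x/EI  [x≤a] = 15·4/50000 = 3/2500 rad
Load 4 — point force P=13 kN at a=6 m (b=L-a=4):
  θ_4 = -Px(2a-x)/(2EI)  [x≤a] = -13·4·(2·6-4)/(2·50000) = -13/3125 rad
Superposition: θ = Σ θ_i = 169/12500 rad ≈ 0.013520 rad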